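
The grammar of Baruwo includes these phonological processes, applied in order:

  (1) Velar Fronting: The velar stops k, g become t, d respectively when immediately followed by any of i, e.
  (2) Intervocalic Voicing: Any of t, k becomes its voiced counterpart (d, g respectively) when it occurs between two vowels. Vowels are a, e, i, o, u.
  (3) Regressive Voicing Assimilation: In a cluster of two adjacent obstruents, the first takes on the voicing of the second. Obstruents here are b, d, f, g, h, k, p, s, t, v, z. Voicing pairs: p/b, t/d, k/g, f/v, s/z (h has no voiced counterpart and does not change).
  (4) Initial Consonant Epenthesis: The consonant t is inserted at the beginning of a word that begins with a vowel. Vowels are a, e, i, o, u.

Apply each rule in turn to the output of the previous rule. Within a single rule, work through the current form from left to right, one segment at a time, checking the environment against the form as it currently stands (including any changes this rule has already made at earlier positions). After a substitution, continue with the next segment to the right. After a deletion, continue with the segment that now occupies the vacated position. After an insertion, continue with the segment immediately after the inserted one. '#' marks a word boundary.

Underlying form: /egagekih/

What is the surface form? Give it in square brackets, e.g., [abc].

[tegadedih]

(1) Velar Fronting: [egagekih] → [egadetih]
(2) Intervocalic Voicing: [egadetih] → [egadedih]
(3) Regressive Voicing Assimilation: no change — [egadedih]
(4) Initial Consonant Epenthesis: [egadedih] → [tegadedih]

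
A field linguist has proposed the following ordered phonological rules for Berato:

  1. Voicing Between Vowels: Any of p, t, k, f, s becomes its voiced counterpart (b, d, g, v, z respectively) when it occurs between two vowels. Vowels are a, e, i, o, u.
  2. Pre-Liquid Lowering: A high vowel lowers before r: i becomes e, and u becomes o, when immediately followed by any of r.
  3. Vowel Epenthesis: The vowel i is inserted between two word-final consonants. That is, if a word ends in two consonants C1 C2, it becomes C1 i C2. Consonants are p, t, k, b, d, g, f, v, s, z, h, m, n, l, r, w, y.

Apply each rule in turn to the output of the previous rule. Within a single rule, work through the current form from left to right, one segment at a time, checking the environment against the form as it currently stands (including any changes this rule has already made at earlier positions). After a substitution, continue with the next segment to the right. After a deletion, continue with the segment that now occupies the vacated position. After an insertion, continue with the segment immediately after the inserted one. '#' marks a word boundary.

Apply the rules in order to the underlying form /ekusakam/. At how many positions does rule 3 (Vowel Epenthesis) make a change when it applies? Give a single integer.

0

1 Voicing Between Vowels: [ekusakam] → [eguzagam]
2 Pre-Liquid Lowering: no change — [eguzagam]
3 Vowel Epenthesis: no change — [eguzagam]
Rule 3 changed 0 position(s).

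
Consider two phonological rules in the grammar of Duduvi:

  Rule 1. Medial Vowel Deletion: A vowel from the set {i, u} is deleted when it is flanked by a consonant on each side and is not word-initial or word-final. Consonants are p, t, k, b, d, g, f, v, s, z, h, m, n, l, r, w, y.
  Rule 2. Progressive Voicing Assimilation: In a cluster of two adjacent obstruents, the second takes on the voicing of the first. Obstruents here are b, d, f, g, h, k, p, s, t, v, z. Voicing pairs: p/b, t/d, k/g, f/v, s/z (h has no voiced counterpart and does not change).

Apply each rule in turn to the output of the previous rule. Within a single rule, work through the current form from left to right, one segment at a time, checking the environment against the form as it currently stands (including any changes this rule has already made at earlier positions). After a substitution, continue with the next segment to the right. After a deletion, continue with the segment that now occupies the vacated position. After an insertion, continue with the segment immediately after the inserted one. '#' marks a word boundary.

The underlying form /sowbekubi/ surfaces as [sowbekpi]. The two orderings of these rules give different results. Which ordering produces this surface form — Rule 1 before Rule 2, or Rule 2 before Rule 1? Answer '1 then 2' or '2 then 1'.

1 then 2

Order 1 then 2:
  1 Medial Vowel Deletion: [sowbekubi] → [sowbekbi]
  2 Progressive Voicing Assimilation: [sowbekbi] → [sowbekpi]
  result: [sowbekpi]
Order 2 then 1:
  2 Progressive Voicing Assimilation: no change — [sowbekubi]
  1 Medial Vowel Deletion: [sowbekubi] → [sowbekbi]
  result: [sowbekbi]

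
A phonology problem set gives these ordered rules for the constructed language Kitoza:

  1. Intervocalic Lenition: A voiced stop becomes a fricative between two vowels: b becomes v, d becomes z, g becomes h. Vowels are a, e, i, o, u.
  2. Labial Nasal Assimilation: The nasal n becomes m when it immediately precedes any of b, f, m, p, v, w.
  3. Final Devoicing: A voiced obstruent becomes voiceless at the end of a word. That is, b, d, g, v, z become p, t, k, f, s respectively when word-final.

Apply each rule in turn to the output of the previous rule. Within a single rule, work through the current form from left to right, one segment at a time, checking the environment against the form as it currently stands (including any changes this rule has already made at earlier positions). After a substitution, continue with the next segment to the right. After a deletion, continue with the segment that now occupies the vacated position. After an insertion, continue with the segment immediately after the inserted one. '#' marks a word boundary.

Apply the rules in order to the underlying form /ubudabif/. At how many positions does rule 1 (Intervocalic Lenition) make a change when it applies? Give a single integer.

3

1 Intervocalic Lenition: [ubudabif] → [uvuzavif]
2 Labial Nasal Assimilation: no change — [uvuzavif]
3 Final Devoicing: no change — [uvuzavif]
Rule 1 changed 3 position(s).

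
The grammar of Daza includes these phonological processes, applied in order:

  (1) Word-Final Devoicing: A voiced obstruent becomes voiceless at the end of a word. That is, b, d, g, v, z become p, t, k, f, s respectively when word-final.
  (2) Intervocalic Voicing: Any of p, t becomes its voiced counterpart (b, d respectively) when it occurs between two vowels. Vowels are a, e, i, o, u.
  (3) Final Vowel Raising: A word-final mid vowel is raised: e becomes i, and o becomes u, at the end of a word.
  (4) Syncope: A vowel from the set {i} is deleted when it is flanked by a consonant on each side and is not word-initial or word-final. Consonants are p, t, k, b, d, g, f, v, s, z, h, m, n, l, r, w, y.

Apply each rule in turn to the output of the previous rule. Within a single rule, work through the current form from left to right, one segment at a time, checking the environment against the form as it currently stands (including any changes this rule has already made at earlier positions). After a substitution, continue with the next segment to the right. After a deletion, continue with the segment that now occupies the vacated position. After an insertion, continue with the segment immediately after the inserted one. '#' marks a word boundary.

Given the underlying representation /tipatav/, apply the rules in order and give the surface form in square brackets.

(1) Word-Final Devoicing: [tipatav] → [tipataf]
(2) Intervocalic Voicing: [tipataf] → [tibadaf]
(3) Final Vowel Raising: no change — [tibadaf]
(4) Syncope: [tibadaf] → [tbadaf]

[tbadaf]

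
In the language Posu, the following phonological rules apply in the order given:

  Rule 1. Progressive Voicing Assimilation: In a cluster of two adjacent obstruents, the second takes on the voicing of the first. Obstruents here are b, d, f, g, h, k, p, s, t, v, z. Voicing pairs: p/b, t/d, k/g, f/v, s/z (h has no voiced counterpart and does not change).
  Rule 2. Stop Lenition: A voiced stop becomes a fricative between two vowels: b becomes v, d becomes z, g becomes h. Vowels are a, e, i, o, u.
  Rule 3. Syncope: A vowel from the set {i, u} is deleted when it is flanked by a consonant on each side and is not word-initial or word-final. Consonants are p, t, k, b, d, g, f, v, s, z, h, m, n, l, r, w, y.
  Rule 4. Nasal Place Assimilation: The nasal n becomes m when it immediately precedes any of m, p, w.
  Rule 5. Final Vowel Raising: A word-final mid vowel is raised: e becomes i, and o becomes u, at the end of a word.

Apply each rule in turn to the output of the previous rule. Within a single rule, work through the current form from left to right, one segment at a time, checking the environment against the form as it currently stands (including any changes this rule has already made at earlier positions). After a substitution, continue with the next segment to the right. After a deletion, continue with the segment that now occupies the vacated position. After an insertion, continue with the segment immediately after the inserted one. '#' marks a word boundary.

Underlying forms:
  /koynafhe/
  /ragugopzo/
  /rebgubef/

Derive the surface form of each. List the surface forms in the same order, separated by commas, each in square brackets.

/koynafhe/:
  Rule 1 Progressive Voicing Assimilation: no change — [koynafhe]
  Rule 2 Stop Lenition: no change — [koynafhe]
  Rule 3 Syncope: no change — [koynafhe]
  Rule 4 Nasal Place Assimilation: no change — [koynafhe]
  Rule 5 Final Vowel Raising: [koynafhe] → [koynafhi]
/ragugopzo/:
  Rule 1 Progressive Voicing Assimilation: [ragugopzo] → [ragugopso]
  Rule 2 Stop Lenition: [ragugopso] → [rahuhopso]
  Rule 3 Syncope: [rahuhopso] → [rahhopso]
  Rule 4 Nasal Place Assimilation: no change — [rahhopso]
  Rule 5 Final Vowel Raising: [rahhopso] → [rahhopsu]
/rebgubef/:
  Rule 1 Progressive Voicing Assimilation: no change — [rebgubef]
  Rule 2 Stop Lenition: [rebgubef] → [rebguvef]
  Rule 3 Syncope: [rebguvef] → [rebgvef]
  Rule 4 Nasal Place Assimilation: no change — [rebgvef]
  Rule 5 Final Vowel Raising: no change — [rebgvef]

[koynafhi], [rahhopsu], [rebgvef]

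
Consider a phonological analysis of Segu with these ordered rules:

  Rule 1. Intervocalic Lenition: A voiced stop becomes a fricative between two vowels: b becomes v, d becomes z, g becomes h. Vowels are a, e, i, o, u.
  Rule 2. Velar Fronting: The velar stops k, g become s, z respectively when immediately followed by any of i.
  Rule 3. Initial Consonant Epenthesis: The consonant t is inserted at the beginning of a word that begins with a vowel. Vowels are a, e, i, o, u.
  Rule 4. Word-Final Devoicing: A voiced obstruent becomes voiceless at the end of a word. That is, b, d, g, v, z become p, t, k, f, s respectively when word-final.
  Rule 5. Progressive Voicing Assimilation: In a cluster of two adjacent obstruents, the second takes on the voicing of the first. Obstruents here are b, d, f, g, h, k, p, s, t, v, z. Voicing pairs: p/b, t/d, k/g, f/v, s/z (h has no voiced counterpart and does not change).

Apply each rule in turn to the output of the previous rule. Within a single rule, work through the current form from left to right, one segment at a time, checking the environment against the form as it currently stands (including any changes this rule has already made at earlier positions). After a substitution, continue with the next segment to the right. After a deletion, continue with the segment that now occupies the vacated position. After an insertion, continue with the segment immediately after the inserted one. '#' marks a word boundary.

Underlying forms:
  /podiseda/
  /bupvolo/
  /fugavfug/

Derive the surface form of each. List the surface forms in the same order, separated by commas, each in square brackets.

/podiseda/:
  Rule 1 Intervocalic Lenition: [podiseda] → [poziseza]
  Rule 2 Velar Fronting: no change — [poziseza]
  Rule 3 Initial Consonant Epenthesis: no change — [poziseza]
  Rule 4 Word-Final Devoicing: no change — [poziseza]
  Rule 5 Progressive Voicing Assimilation: no change — [poziseza]
/bupvolo/:
  Rule 1 Intervocalic Lenition: no change — [bupvolo]
  Rule 2 Velar Fronting: no change — [bupvolo]
  Rule 3 Initial Consonant Epenthesis: no change — [bupvolo]
  Rule 4 Word-Final Devoicing: no change — [bupvolo]
  Rule 5 Progressive Voicing Assimilation: [bupvolo] → [bupfolo]
/fugavfug/:
  Rule 1 Intervocalic Lenition: [fugavfug] → [fuhavfug]
  Rule 2 Velar Fronting: no change — [fuhavfug]
  Rule 3 Initial Consonant Epenthesis: no change — [fuhavfug]
  Rule 4 Word-Final Devoicing: [fuhavfug] → [fuhavfuk]
  Rule 5 Progressive Voicing Assimilation: [fuhavfuk] → [fuhavvuk]

[poziseza], [bupfolo], [fuhavvuk]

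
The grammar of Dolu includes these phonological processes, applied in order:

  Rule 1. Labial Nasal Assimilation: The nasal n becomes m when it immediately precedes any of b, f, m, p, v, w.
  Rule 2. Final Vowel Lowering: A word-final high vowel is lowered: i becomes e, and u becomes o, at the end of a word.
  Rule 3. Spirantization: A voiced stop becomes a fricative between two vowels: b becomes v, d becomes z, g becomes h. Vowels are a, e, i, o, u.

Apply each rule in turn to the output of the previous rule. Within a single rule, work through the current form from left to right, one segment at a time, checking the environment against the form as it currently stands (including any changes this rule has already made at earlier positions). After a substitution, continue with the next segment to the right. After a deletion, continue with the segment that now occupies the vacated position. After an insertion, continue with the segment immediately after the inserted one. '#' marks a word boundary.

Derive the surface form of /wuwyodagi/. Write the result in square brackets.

Rule 1 Labial Nasal Assimilation: no change — [wuwyodagi]
Rule 2 Final Vowel Lowering: [wuwyodagi] → [wuwyodage]
Rule 3 Spirantization: [wuwyodage] → [wuwyozahe]

[wuwyozahe]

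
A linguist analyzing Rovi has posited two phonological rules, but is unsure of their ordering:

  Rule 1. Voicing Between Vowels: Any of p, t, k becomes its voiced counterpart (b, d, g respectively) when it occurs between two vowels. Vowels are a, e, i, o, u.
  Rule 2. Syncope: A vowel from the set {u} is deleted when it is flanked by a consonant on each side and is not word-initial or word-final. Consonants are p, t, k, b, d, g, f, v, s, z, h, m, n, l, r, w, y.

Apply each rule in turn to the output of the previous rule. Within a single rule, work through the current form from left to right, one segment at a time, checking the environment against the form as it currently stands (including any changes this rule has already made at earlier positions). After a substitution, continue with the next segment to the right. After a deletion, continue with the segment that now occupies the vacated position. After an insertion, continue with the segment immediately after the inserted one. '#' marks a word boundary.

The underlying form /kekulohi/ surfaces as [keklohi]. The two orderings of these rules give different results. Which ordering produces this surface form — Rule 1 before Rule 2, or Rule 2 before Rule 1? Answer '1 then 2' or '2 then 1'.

Order 1 then 2:
  1 Voicing Between Vowels: [kekulohi] → [kegulohi]
  2 Syncope: [kegulohi] → [keglohi]
  result: [keglohi]
Order 2 then 1:
  2 Syncope: [kekulohi] → [keklohi]
  1 Voicing Between Vowels: no change — [keklohi]
  result: [keklohi]

2 then 1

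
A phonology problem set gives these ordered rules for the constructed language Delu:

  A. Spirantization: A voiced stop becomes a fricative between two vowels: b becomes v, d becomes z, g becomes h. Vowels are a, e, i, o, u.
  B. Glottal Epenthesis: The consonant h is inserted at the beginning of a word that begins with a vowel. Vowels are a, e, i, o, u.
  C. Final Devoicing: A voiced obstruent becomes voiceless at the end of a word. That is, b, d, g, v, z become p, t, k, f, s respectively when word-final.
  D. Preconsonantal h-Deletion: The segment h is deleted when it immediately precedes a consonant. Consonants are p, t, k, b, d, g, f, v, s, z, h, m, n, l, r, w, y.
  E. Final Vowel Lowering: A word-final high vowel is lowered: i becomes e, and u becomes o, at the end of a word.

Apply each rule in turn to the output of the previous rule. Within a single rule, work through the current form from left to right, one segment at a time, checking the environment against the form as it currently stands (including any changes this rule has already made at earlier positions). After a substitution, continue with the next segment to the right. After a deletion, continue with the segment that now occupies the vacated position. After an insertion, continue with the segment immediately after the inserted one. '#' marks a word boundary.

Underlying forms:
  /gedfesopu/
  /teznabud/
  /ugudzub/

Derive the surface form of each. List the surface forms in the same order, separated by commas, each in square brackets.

/gedfesopu/:
  A Spirantization: no change — [gedfesopu]
  B Glottal Epenthesis: no change — [gedfesopu]
  C Final Devoicing: no change — [gedfesopu]
  D Preconsonantal h-Deletion: no change — [gedfesopu]
  E Final Vowel Lowering: [gedfesopu] → [gedfesopo]
/teznabud/:
  A Spirantization: [teznabud] → [teznavud]
  B Glottal Epenthesis: no change — [teznavud]
  C Final Devoicing: [teznavud] → [teznavut]
  D Preconsonantal h-Deletion: no change — [teznavut]
  E Final Vowel Lowering: no change — [teznavut]
/ugudzub/:
  A Spirantization: [ugudzub] → [uhudzub]
  B Glottal Epenthesis: [uhudzub] → [huhudzub]
  C Final Devoicing: [huhudzub] → [huhudzup]
  D Preconsonantal h-Deletion: no change — [huhudzup]
  E Final Vowel Lowering: no change — [huhudzup]

[gedfesopo], [teznavut], [huhudzup]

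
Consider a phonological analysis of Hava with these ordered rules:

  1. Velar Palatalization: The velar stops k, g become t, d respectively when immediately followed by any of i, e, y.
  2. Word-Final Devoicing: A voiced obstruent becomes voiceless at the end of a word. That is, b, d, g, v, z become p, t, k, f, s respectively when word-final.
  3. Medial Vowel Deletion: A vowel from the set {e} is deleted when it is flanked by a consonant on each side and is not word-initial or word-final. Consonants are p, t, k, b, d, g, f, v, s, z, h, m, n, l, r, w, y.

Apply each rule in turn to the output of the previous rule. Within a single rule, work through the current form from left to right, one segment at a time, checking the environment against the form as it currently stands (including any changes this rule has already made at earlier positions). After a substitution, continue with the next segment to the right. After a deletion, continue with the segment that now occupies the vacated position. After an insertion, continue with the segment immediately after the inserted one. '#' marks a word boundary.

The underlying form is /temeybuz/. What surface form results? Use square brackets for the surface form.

1 Velar Palatalization: no change — [temeybuz]
2 Word-Final Devoicing: [temeybuz] → [temeybus]
3 Medial Vowel Deletion: [temeybus] → [tmybus]

[tmybus]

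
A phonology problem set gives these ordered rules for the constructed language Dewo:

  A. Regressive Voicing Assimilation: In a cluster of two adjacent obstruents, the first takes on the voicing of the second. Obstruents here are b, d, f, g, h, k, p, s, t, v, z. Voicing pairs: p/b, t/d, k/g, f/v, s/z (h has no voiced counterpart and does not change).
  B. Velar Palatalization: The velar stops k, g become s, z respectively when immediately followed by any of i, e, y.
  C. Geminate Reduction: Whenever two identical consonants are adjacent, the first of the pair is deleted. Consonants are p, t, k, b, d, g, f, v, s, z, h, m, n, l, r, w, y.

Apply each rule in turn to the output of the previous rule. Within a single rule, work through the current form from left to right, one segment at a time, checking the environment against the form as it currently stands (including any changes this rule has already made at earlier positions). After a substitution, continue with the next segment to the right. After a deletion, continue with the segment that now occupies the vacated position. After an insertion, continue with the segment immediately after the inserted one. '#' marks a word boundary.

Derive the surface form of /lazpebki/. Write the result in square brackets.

A Regressive Voicing Assimilation: [lazpebki] → [laspepki]
B Velar Palatalization: [laspepki] → [laspepsi]
C Geminate Reduction: no change — [laspepsi]

[laspepsi]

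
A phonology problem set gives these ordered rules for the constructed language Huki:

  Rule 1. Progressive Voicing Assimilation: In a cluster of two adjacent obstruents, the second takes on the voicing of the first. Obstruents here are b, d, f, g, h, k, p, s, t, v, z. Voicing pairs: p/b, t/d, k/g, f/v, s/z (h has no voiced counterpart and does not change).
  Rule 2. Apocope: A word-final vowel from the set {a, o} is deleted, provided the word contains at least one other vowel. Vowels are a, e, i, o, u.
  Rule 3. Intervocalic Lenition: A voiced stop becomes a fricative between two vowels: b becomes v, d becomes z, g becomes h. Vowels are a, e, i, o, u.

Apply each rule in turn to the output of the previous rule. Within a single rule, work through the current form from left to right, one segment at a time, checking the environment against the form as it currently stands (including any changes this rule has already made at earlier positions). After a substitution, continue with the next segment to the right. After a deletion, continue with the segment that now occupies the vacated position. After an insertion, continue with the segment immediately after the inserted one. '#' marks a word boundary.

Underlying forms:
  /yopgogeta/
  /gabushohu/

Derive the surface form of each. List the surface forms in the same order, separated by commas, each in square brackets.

/yopgogeta/:
  Rule 1 Progressive Voicing Assimilation: [yopgogeta] → [yopkogeta]
  Rule 2 Apocope: [yopkogeta] → [yopkoget]
  Rule 3 Intervocalic Lenition: [yopkoget] → [yopkohet]
/gabushohu/:
  Rule 1 Progressive Voicing Assimilation: no change — [gabushohu]
  Rule 2 Apocope: no change — [gabushohu]
  Rule 3 Intervocalic Lenition: [gabushohu] → [gavushohu]

[yopkohet], [gavushohu]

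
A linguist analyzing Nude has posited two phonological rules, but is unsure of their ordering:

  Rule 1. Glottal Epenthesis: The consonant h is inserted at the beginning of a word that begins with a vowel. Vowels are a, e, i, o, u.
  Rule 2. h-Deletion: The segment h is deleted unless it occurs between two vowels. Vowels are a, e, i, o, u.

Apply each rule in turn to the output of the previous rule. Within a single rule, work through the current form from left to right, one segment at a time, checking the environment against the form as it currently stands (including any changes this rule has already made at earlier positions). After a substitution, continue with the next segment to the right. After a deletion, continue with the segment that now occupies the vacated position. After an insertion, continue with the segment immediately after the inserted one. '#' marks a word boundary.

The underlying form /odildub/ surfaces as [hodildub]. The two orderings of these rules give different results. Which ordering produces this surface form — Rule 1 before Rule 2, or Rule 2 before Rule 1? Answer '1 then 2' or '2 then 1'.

2 then 1

Order 1 then 2:
  1 Glottal Epenthesis: [odildub] → [hodildub]
  2 h-Deletion: [hodildub] → [odildub]
  result: [odildub]
Order 2 then 1:
  2 h-Deletion: no change — [odildub]
  1 Glottal Epenthesis: [odildub] → [hodildub]
  result: [hodildub]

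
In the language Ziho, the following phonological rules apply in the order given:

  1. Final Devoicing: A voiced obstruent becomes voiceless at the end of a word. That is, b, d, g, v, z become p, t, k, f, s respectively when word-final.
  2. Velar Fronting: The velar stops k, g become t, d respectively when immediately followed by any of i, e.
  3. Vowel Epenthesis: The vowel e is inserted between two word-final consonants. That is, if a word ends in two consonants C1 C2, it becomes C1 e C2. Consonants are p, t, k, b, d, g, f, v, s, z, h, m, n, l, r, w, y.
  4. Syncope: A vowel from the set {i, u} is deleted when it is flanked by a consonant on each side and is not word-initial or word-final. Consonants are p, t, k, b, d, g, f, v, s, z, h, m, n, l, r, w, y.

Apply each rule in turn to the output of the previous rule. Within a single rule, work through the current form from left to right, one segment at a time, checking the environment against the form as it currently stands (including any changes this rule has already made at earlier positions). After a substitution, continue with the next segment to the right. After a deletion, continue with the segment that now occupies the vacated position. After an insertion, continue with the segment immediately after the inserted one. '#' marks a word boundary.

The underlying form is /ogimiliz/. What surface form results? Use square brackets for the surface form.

1 Final Devoicing: [ogimiliz] → [ogimilis]
2 Velar Fronting: [ogimilis] → [odimilis]
3 Vowel Epenthesis: no change — [odimilis]
4 Syncope: [odimilis] → [odmls]

[odmls]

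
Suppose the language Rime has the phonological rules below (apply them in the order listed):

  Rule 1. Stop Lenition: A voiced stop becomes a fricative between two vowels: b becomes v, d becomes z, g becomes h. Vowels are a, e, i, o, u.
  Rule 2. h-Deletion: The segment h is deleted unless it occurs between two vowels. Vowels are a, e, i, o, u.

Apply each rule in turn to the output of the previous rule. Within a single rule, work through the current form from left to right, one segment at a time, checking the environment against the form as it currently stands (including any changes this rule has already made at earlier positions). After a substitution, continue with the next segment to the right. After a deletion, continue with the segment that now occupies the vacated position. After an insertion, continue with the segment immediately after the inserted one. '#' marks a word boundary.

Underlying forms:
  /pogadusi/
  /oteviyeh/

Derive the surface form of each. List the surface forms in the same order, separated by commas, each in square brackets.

/pogadusi/:
  Rule 1 Stop Lenition: [pogadusi] → [pohazusi]
  Rule 2 h-Deletion: no change — [pohazusi]
/oteviyeh/:
  Rule 1 Stop Lenition: no change — [oteviyeh]
  Rule 2 h-Deletion: [oteviyeh] → [oteviye]

[pohazusi], [oteviye]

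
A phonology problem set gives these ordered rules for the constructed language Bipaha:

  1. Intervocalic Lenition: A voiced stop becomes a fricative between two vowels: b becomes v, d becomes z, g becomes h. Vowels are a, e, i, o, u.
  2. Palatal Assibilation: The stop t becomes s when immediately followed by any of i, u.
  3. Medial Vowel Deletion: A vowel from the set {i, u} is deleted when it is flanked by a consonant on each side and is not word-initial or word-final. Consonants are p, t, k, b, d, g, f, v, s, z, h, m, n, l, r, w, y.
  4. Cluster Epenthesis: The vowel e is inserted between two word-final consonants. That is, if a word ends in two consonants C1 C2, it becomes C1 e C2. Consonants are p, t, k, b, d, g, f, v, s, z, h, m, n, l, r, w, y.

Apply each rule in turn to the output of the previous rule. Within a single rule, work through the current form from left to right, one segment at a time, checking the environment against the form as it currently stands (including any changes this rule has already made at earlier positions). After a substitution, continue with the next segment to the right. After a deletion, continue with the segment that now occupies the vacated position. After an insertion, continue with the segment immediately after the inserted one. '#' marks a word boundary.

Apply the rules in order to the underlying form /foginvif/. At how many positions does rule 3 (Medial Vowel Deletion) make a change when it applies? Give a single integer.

1 Intervocalic Lenition: [foginvif] → [fohinvif]
2 Palatal Assibilation: no change — [fohinvif]
3 Medial Vowel Deletion: [fohinvif] → [fohnvf]
4 Cluster Epenthesis: [fohnvf] → [fohnvef]
Rule 3 changed 2 position(s).

2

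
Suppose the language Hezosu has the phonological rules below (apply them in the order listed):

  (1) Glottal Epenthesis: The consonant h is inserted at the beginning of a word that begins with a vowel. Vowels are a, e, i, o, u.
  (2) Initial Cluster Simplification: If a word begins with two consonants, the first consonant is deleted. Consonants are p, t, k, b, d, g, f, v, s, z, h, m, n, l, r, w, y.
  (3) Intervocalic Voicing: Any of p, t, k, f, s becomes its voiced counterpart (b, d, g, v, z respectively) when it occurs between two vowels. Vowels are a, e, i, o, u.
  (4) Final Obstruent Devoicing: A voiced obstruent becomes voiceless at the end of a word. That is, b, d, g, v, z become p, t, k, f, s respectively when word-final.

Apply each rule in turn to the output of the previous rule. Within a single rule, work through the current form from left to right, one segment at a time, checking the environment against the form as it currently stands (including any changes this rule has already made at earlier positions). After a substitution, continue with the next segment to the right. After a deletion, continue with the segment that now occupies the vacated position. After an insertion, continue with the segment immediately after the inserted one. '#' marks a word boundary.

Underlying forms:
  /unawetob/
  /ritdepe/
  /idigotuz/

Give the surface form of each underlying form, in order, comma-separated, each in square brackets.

/unawetob/:
  (1) Glottal Epenthesis: [unawetob] → [hunawetob]
  (2) Initial Cluster Simplification: no change — [hunawetob]
  (3) Intervocalic Voicing: [hunawetob] → [hunawedob]
  (4) Final Obstruent Devoicing: [hunawedob] → [hunawedop]
/ritdepe/:
  (1) Glottal Epenthesis: no change — [ritdepe]
  (2) Initial Cluster Simplification: no change — [ritdepe]
  (3) Intervocalic Voicing: [ritdepe] → [ritdebe]
  (4) Final Obstruent Devoicing: no change — [ritdebe]
/idigotuz/:
  (1) Glottal Epenthesis: [idigotuz] → [hidigotuz]
  (2) Initial Cluster Simplification: no change — [hidigotuz]
  (3) Intervocalic Voicing: [hidigotuz] → [hidigoduz]
  (4) Final Obstruent Devoicing: [hidigoduz] → [hidigodus]

[hunawedop], [ritdebe], [hidigodus]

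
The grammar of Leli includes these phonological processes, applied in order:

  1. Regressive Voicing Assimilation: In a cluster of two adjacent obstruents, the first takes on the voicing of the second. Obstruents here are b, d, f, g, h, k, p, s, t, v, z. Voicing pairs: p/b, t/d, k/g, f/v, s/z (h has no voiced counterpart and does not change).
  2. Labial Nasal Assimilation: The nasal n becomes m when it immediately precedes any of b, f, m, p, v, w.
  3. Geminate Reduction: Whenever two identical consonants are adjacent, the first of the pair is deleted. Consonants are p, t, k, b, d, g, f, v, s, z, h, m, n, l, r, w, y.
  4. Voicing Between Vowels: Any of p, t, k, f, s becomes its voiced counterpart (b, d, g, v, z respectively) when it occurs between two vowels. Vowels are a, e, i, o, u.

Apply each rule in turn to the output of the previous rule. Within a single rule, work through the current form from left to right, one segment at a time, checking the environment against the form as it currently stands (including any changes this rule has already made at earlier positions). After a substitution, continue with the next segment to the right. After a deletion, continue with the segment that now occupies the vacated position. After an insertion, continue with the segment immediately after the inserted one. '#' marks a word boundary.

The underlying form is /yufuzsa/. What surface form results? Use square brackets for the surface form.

[yuvuza]

1 Regressive Voicing Assimilation: [yufuzsa] → [yufussa]
2 Labial Nasal Assimilation: no change — [yufussa]
3 Geminate Reduction: [yufussa] → [yufusa]
4 Voicing Between Vowels: [yufusa] → [yuvuza]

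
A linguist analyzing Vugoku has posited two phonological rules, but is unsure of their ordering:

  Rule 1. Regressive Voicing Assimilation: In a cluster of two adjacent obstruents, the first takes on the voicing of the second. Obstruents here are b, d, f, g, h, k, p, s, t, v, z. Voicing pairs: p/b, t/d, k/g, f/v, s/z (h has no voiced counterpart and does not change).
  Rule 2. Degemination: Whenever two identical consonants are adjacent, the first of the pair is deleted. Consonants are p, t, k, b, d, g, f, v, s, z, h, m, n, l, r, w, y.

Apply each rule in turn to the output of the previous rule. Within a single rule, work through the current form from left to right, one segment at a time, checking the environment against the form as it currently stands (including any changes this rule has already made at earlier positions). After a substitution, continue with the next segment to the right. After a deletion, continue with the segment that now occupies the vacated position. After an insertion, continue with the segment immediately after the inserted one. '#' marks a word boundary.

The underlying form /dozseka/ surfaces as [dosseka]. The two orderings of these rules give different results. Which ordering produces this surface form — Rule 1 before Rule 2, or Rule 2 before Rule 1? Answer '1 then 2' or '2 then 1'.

Order 1 then 2:
  1 Regressive Voicing Assimilation: [dozseka] → [dosseka]
  2 Degemination: [dosseka] → [doseka]
  result: [doseka]
Order 2 then 1:
  2 Degemination: no change — [dozseka]
  1 Regressive Voicing Assimilation: [dozseka] → [dosseka]
  result: [dosseka]

2 then 1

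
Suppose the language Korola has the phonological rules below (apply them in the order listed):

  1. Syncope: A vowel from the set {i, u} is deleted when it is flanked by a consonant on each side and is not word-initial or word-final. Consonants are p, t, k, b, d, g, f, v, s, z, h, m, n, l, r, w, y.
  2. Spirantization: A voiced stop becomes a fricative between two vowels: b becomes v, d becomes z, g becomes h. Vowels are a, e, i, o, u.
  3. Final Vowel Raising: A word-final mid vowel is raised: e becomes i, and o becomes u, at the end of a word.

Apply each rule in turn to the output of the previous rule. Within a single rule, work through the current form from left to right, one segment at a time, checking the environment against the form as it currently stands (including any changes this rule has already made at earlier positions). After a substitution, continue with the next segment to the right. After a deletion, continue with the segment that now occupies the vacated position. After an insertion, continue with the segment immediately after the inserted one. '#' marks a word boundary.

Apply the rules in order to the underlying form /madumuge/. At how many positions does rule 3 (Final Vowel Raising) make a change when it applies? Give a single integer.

1 Syncope: [madumuge] → [madmge]
2 Spirantization: no change — [madmge]
3 Final Vowel Raising: [madmge] → [madmgi]
Rule 3 changed 1 position(s).

1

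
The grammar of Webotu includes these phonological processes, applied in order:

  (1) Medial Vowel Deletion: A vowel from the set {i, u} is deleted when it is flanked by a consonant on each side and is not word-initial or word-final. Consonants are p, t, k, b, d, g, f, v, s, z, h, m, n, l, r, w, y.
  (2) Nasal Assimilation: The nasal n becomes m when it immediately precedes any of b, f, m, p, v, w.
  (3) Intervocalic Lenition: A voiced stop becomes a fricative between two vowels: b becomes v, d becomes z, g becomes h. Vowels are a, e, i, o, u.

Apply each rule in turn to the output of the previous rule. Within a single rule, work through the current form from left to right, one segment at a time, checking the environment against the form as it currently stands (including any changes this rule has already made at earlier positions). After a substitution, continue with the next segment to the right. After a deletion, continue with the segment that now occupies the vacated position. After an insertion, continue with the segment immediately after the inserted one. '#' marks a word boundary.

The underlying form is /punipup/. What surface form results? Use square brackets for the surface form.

[pmpp]

(1) Medial Vowel Deletion: [punipup] → [pnpp]
(2) Nasal Assimilation: [pnpp] → [pmpp]
(3) Intervocalic Lenition: no change — [pmpp]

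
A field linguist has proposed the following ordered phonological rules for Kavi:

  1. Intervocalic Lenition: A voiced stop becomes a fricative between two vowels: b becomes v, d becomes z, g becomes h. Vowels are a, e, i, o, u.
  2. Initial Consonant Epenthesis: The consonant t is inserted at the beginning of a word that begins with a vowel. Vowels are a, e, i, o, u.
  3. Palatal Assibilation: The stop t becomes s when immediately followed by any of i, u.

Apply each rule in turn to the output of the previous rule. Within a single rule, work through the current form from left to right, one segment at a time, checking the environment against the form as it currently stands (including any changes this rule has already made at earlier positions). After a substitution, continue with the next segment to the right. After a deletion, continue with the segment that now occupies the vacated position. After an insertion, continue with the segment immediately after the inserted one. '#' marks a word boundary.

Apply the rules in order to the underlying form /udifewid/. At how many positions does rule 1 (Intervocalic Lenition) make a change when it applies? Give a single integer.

1 Intervocalic Lenition: [udifewid] → [uzifewid]
2 Initial Consonant Epenthesis: [uzifewid] → [tuzifewid]
3 Palatal Assibilation: [tuzifewid] → [suzifewid]
Rule 1 changed 1 position(s).

1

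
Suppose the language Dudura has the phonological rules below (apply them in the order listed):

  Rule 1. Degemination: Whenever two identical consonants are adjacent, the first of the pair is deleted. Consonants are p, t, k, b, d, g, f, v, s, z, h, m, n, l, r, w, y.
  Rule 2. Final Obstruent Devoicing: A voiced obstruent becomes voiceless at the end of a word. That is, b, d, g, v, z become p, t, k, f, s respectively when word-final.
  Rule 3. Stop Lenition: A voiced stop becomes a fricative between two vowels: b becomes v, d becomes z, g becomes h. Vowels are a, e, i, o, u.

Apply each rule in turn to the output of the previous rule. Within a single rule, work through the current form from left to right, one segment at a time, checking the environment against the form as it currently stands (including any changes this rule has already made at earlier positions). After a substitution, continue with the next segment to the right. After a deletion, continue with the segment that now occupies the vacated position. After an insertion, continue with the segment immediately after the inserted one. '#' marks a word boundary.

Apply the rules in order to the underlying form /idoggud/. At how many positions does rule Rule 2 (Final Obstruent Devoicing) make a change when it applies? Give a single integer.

Rule 1 Degemination: [idoggud] → [idogud]
Rule 2 Final Obstruent Devoicing: [idogud] → [idogut]
Rule 3 Stop Lenition: [idogut] → [izohut]
Rule Rule 2 changed 1 position(s).

1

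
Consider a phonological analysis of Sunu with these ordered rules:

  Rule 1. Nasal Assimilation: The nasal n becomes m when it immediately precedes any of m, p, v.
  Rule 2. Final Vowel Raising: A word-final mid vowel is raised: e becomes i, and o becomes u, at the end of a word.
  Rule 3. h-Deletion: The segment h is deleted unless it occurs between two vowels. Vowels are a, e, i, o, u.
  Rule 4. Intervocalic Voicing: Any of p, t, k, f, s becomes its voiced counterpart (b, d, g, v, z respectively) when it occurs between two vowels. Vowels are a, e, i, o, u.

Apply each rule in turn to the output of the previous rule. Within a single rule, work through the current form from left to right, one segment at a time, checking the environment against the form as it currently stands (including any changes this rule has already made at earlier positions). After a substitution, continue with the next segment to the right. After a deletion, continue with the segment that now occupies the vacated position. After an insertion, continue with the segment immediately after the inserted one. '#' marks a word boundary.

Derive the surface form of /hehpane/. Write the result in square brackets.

[ebani]

Rule 1 Nasal Assimilation: no change — [hehpane]
Rule 2 Final Vowel Raising: [hehpane] → [hehpani]
Rule 3 h-Deletion: [hehpani] → [epani]
Rule 4 Intervocalic Voicing: [epani] → [ebani]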